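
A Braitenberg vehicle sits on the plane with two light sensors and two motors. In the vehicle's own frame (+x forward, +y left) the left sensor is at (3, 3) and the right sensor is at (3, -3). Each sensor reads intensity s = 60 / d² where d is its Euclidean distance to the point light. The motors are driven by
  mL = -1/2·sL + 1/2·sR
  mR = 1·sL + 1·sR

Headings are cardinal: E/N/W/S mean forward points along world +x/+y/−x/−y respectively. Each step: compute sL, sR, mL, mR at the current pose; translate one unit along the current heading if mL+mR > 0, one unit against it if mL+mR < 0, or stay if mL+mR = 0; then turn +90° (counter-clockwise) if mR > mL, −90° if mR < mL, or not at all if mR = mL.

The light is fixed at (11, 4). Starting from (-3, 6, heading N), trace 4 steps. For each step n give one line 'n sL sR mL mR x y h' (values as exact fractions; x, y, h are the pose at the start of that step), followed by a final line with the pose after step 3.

n=0: pose=(-3,6,N); sL=30/157, sR=30/73; mL=1260/11461, mR=6900/11461; mL+mR=8160/11461 → advance +1; mR−mL=5640/11461 → turn +1·90°
n=1: pose=(-3,7,W); sL=60/289, sR=12/65; mL=-216/18785, mR=7368/18785; mL+mR=7152/18785 → advance +1; mR−mL=7584/18785 → turn +1·90°
n=2: pose=(-4,7,S); sL=5/12, sR=5/27; mL=-25/216, mR=65/108; mL+mR=35/72 → advance +1; mR−mL=155/216 → turn +1·90°
n=3: pose=(-4,6,E); sL=60/169, sR=12/29; mL=144/4901, mR=3768/4901; mL+mR=3912/4901 → advance +1; mR−mL=3624/4901 → turn +1·90°

0 30/157 30/73 1260/11461 6900/11461 -3 6 N
1 60/289 12/65 -216/18785 7368/18785 -3 7 W
2 5/12 5/27 -25/216 65/108 -4 7 S
3 60/169 12/29 144/4901 3768/4901 -4 6 E
final -3 6 N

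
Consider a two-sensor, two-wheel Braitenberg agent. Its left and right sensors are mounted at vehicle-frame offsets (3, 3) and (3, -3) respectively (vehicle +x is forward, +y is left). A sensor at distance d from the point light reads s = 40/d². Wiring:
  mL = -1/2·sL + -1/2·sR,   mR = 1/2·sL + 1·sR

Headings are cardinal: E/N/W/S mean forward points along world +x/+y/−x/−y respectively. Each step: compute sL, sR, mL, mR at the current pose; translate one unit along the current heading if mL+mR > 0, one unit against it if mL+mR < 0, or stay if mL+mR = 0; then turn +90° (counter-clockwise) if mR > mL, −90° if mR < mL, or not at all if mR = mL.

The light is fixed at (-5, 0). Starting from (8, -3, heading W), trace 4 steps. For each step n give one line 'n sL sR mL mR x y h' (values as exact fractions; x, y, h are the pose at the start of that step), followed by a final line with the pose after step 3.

0 5/17 2/5 -59/170 93/170 8 -3 W
1 40/261 40/117 -280/1131 1420/3393 7 -3 S
2 20/113 20/137 -2500/15481 3630/15481 7 -4 E
3 40/101 40/257 -7160/25957 9180/25957 8 -4 N
final 8 -3 W

n=0: pose=(8,-3,W); sL=5/17, sR=2/5; mL=-59/170, mR=93/170; mL+mR=1/5 → advance +1; mR−mL=76/85 → turn +1·90°
n=1: pose=(7,-3,S); sL=40/261, sR=40/117; mL=-280/1131, mR=1420/3393; mL+mR=20/117 → advance +1; mR−mL=2260/3393 → turn +1·90°
n=2: pose=(7,-4,E); sL=20/113, sR=20/137; mL=-2500/15481, mR=3630/15481; mL+mR=10/137 → advance +1; mR−mL=6130/15481 → turn +1·90°
n=3: pose=(8,-4,N); sL=40/101, sR=40/257; mL=-7160/25957, mR=9180/25957; mL+mR=20/257 → advance +1; mR−mL=16340/25957 → turn +1·90°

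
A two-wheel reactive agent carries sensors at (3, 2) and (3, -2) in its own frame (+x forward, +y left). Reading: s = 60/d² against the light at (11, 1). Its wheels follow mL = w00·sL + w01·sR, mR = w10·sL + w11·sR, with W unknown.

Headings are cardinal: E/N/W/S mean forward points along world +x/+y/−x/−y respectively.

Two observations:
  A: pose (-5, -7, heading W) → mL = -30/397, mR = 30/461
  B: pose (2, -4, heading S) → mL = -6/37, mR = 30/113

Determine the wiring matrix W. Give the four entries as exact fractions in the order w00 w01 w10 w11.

0 -1/2 1/2 0

obs A: pose=(-5,-7,W) → sL=60/461, sR=60/397, mL=-30/397, mR=30/461
obs B: pose=(2,-4,S) → sL=60/113, sR=12/37, mL=-6/37, mR=30/113
sensor matrix S = [[60/461, 60/397], [60/113, 12/37]]; det S = -29105280/765194077
solve [mL_A; mL_B] = S·[w00; w01] and [mR_A; mR_B] = S·[w10; w11]:
  w00 = 0, w01 = -1/2, w10 = 1/2, w11 = 0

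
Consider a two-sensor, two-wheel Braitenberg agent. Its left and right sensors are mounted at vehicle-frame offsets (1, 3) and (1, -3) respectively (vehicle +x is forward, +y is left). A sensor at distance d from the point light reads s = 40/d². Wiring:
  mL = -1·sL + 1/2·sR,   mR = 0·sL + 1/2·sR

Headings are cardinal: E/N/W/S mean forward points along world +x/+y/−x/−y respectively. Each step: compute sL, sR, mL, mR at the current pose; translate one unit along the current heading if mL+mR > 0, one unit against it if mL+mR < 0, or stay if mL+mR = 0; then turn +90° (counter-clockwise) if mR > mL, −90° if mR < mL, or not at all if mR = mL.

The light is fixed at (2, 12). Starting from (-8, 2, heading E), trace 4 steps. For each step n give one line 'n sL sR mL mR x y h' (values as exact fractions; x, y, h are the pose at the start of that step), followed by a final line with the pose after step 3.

n=0: pose=(-8,2,E); sL=4/13, sR=4/25; mL=-74/325, mR=2/25; mL+mR=-48/325 → advance -1; mR−mL=4/13 → turn +1·90°
n=1: pose=(-9,2,N); sL=40/277, sR=8/29; mL=-52/8033, mR=4/29; mL+mR=1056/8033 → advance +1; mR−mL=40/277 → turn +1·90°
n=2: pose=(-9,3,W); sL=5/36, sR=2/9; mL=-1/36, mR=1/9; mL+mR=1/12 → advance +1; mR−mL=5/36 → turn +1·90°
n=3: pose=(-10,3,S); sL=40/181, sR=8/65; mL=-1876/11765, mR=4/65; mL+mR=-1152/11765 → advance -1; mR−mL=40/181 → turn +1·90°

0 4/13 4/25 -74/325 2/25 -8 2 E
1 40/277 8/29 -52/8033 4/29 -9 2 N
2 5/36 2/9 -1/36 1/9 -9 3 W
3 40/181 8/65 -1876/11765 4/65 -10 3 S
final -10 4 E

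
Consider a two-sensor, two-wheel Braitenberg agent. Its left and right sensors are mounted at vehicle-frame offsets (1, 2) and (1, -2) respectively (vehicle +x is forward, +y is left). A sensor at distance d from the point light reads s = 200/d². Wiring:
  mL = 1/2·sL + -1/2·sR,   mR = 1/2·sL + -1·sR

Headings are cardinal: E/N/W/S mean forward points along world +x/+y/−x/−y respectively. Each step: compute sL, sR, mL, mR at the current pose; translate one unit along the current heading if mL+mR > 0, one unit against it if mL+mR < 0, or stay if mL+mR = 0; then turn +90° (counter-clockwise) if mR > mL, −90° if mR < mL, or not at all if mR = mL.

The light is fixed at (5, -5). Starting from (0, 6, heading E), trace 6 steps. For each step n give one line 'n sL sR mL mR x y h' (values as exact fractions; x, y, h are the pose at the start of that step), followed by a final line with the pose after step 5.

n=0: pose=(0,6,E); sL=40/37, sR=200/97; mL=-1760/3589, mR=-5460/3589; mL+mR=-7220/3589 → advance -1; mR−mL=-100/97 → turn -1·90°
n=1: pose=(-1,6,S); sL=50/29, sR=50/41; mL=300/1189, mR=-425/1189; mL+mR=-125/1189 → advance -1; mR−mL=-25/41 → turn -1·90°
n=2: pose=(-1,7,W); sL=200/149, sR=40/49; mL=1920/7301, mR=-1060/7301; mL+mR=860/7301 → advance +1; mR−mL=-20/49 → turn -1·90°
n=3: pose=(-2,7,N); sL=4/5, sR=100/97; mL=-56/485, mR=-306/485; mL+mR=-362/485 → advance -1; mR−mL=-50/97 → turn -1·90°
n=4: pose=(-2,6,E); sL=40/41, sR=200/117; mL=-1760/4797, mR=-5860/4797; mL+mR=-2540/1599 → advance -1; mR−mL=-100/117 → turn -1·90°
n=5: pose=(-3,6,S); sL=25/17, sR=1; mL=4/17, mR=-9/34; mL+mR=-1/34 → advance -1; mR−mL=-1/2 → turn -1·90°

0 40/37 200/97 -1760/3589 -5460/3589 0 6 E
1 50/29 50/41 300/1189 -425/1189 -1 6 S
2 200/149 40/49 1920/7301 -1060/7301 -1 7 W
3 4/5 100/97 -56/485 -306/485 -2 7 N
4 40/41 200/117 -1760/4797 -5860/4797 -2 6 E
5 25/17 1 4/17 -9/34 -3 6 S
final -3 7 W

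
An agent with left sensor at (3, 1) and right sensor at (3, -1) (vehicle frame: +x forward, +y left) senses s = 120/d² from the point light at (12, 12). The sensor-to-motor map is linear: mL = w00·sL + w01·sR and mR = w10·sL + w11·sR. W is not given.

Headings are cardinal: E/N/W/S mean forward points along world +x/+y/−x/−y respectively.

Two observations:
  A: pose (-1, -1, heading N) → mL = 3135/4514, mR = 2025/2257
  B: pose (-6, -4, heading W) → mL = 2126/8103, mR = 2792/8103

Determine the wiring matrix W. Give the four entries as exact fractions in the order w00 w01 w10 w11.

obs A: pose=(-1,-1,N) → sL=15/37, sR=30/61, mL=3135/4514, mR=2025/2257
obs B: pose=(-6,-4,W) → sL=12/73, sR=20/111, mL=2126/8103, mR=2792/8103
sensor matrix S = [[15/37, 30/61], [12/73, 20/111]]; det S = -47540/6096157
solve [mL_A; mL_B] = S·[w00; w01] and [mR_A; mR_B] = S·[w10; w11]:
  w00 = 1/2, w01 = 1, w10 = 1, w11 = 1

1/2 1 1 1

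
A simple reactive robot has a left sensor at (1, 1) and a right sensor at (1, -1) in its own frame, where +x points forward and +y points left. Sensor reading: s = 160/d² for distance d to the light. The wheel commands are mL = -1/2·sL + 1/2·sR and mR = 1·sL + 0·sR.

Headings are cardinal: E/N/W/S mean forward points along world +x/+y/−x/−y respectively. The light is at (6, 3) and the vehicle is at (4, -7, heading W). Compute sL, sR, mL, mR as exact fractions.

left sensor world pos  = (3, -8); dL² = 130
right sensor world pos = (3, -6); dR² = 90
sL = 160/130 = 16/13
sR = 160/90 = 16/9
mL = -1/2·sL + 1/2·sR = 32/117
mR = 1·sL + 0·sR = 16/13

16/13 16/9 32/117 16/13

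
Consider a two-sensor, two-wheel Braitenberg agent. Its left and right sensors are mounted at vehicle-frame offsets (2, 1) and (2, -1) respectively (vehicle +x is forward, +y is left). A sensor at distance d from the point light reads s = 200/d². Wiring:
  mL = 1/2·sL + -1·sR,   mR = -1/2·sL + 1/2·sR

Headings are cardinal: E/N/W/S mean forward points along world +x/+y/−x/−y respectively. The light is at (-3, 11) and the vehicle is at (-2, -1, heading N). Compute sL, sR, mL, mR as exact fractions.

left sensor world pos  = (-3, 1); dL² = 100
right sensor world pos = (-1, 1); dR² = 104
sL = 200/100 = 2
sR = 200/104 = 25/13
mL = 1/2·sL + -1·sR = -12/13
mR = -1/2·sL + 1/2·sR = -1/26

2 25/13 -12/13 -1/26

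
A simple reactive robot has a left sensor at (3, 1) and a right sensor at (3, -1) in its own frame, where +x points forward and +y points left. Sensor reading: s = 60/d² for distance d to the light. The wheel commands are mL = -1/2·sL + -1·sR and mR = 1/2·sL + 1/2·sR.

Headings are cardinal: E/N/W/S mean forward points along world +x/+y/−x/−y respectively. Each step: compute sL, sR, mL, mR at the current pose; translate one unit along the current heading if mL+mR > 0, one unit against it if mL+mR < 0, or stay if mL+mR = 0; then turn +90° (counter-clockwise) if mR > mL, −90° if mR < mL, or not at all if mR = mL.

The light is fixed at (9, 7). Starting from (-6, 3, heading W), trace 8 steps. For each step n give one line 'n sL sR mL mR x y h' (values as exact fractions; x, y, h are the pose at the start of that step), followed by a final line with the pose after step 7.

n=0: pose=(-6,3,W); sL=60/349, sR=20/111; mL=-10310/38739, mR=6820/38739; mL+mR=-10/111 → advance -1; mR−mL=5710/12913 → turn +1·90°
n=1: pose=(-5,3,S); sL=30/109, sR=30/137; mL=-5325/14933, mR=3690/14933; mL+mR=-15/137 → advance -1; mR−mL=9015/14933 → turn +1·90°
n=2: pose=(-5,4,E); sL=12/25, sR=60/137; mL=-2322/3425, mR=1572/3425; mL+mR=-30/137 → advance -1; mR−mL=3894/3425 → turn +1·90°
n=3: pose=(-6,4,N); sL=15/64, sR=15/49; mL=-2655/6272, mR=1695/6272; mL+mR=-15/98 → advance -1; mR−mL=2175/3136 → turn +1·90°
n=4: pose=(-6,3,W); sL=60/349, sR=20/111; mL=-10310/38739, mR=6820/38739; mL+mR=-10/111 → advance -1; mR−mL=5710/12913 → turn +1·90°
n=5: pose=(-5,3,S); sL=30/109, sR=30/137; mL=-5325/14933, mR=3690/14933; mL+mR=-15/137 → advance -1; mR−mL=9015/14933 → turn +1·90°
n=6: pose=(-5,4,E); sL=12/25, sR=60/137; mL=-2322/3425, mR=1572/3425; mL+mR=-30/137 → advance -1; mR−mL=3894/3425 → turn +1·90°
n=7: pose=(-6,4,N); sL=15/64, sR=15/49; mL=-2655/6272, mR=1695/6272; mL+mR=-15/98 → advance -1; mR−mL=2175/3136 → turn +1·90°

0 60/349 20/111 -10310/38739 6820/38739 -6 3 W
1 30/109 30/137 -5325/14933 3690/14933 -5 3 S
2 12/25 60/137 -2322/3425 1572/3425 -5 4 E
3 15/64 15/49 -2655/6272 1695/6272 -6 4 N
4 60/349 20/111 -10310/38739 6820/38739 -6 3 W
5 30/109 30/137 -5325/14933 3690/14933 -5 3 S
6 12/25 60/137 -2322/3425 1572/3425 -5 4 E
7 15/64 15/49 -2655/6272 1695/6272 -6 4 N
final -6 3 W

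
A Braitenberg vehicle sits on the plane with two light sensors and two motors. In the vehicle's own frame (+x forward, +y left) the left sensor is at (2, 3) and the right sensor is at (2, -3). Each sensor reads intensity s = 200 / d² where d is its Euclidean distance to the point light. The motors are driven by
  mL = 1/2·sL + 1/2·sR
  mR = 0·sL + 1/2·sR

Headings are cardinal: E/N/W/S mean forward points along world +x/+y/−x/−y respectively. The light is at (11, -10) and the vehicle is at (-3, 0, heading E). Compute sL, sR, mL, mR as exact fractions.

left sensor world pos  = (-1, 3); dL² = 313
right sensor world pos = (-1, -3); dR² = 193
sL = 200/313 = 200/313
sR = 200/193 = 200/193
mL = 1/2·sL + 1/2·sR = 50600/60409
mR = 0·sL + 1/2·sR = 100/193

200/313 200/193 50600/60409 100/193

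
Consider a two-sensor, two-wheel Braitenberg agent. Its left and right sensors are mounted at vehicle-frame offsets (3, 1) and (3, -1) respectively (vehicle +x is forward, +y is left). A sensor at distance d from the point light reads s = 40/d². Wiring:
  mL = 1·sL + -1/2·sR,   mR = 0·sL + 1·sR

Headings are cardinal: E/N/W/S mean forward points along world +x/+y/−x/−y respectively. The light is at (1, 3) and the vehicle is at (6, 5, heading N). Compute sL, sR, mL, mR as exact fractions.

40/41 40/61 1620/2501 40/61

left sensor world pos  = (5, 8); dL² = 41
right sensor world pos = (7, 8); dR² = 61
sL = 40/41 = 40/41
sR = 40/61 = 40/61
mL = 1·sL + -1/2·sR = 1620/2501
mR = 0·sL + 1·sR = 40/61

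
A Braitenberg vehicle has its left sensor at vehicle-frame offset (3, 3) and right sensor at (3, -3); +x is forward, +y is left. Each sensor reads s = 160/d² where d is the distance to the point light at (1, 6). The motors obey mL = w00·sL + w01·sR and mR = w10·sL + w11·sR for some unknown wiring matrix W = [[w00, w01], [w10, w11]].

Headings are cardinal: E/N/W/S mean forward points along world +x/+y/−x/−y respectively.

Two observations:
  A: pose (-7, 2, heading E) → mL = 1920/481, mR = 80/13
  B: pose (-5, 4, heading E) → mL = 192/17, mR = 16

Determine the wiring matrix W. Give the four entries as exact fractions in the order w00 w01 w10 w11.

1 -1 1 0

obs A: pose=(-7,2,E) → sL=80/13, sR=80/37, mL=1920/481, mR=80/13
obs B: pose=(-5,4,E) → sL=16, sR=80/17, mL=192/17, mR=16
sensor matrix S = [[80/13, 80/37], [16, 80/17]]; det S = -46080/8177
solve [mL_A; mL_B] = S·[w00; w01] and [mR_A; mR_B] = S·[w10; w11]:
  w00 = 1, w01 = -1, w10 = 1, w11 = 0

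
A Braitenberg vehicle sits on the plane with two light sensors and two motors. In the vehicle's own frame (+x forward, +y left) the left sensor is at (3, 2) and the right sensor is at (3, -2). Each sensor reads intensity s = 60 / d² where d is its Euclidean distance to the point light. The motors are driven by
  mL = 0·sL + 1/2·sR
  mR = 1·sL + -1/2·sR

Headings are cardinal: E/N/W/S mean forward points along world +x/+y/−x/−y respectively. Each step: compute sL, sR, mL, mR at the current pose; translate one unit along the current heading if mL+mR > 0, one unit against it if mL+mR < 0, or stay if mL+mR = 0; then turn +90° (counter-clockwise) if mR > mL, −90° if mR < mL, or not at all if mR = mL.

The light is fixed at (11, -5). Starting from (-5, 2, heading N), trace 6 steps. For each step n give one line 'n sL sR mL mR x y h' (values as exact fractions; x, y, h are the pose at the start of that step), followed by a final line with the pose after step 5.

n=0: pose=(-5,2,N); sL=15/106, sR=15/74; mL=15/148, mR=315/7844; mL+mR=15/106 → advance +1; mR−mL=-120/1961 → turn -1·90°
n=1: pose=(-5,3,E); sL=60/269, sR=12/41; mL=6/41, mR=846/11029; mL+mR=60/269 → advance +1; mR−mL=-768/11029 → turn -1·90°
n=2: pose=(-4,3,S); sL=30/97, sR=30/157; mL=15/157, mR=3255/15229; mL+mR=30/97 → advance +1; mR−mL=1800/15229 → turn +1·90°
n=3: pose=(-4,2,E); sL=4/15, sR=60/169; mL=30/169, mR=226/2535; mL+mR=4/15 → advance +1; mR−mL=-224/2535 → turn -1·90°
n=4: pose=(-3,2,S); sL=3/8, sR=15/68; mL=15/136, mR=9/34; mL+mR=3/8 → advance +1; mR−mL=21/136 → turn +1·90°
n=5: pose=(-3,1,E); sL=12/37, sR=60/137; mL=30/137, mR=534/5069; mL+mR=12/37 → advance +1; mR−mL=-576/5069 → turn -1·90°

0 15/106 15/74 15/148 315/7844 -5 2 N
1 60/269 12/41 6/41 846/11029 -5 3 E
2 30/97 30/157 15/157 3255/15229 -4 3 S
3 4/15 60/169 30/169 226/2535 -4 2 E
4 3/8 15/68 15/136 9/34 -3 2 S
5 12/37 60/137 30/137 534/5069 -3 1 E
final -2 1 S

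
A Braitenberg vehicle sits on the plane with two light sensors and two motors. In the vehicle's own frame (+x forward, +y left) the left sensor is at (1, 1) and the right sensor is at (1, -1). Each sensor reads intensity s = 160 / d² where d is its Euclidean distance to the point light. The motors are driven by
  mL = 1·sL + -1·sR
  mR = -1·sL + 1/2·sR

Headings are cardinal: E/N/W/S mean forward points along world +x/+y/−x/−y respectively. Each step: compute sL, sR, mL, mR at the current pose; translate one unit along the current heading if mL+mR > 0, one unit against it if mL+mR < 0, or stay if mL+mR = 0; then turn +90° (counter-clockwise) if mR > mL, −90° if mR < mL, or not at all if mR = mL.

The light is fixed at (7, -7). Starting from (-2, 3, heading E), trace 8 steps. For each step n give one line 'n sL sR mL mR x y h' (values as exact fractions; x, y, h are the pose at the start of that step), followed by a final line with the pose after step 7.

n=0: pose=(-2,3,E); sL=32/37, sR=32/29; mL=-256/1073, mR=-336/1073; mL+mR=-16/29 → advance -1; mR−mL=-80/1073 → turn -1·90°
n=1: pose=(-3,3,S); sL=80/81, sR=80/101; mL=1600/8181, mR=-4840/8181; mL+mR=-40/101 → advance -1; mR−mL=-6440/8181 → turn -1·90°
n=2: pose=(-3,4,W); sL=160/221, sR=32/53; mL=1408/11713, mR=-4944/11713; mL+mR=-16/53 → advance -1; mR−mL=-6352/11713 → turn -1·90°
n=3: pose=(-2,4,N); sL=40/61, sR=10/13; mL=-90/793, mR=-215/793; mL+mR=-5/13 → advance -1; mR−mL=-125/793 → turn -1·90°
n=4: pose=(-2,3,E); sL=32/37, sR=32/29; mL=-256/1073, mR=-336/1073; mL+mR=-16/29 → advance -1; mR−mL=-80/1073 → turn -1·90°
n=5: pose=(-3,3,S); sL=80/81, sR=80/101; mL=1600/8181, mR=-4840/8181; mL+mR=-40/101 → advance -1; mR−mL=-6440/8181 → turn -1·90°
n=6: pose=(-3,4,W); sL=160/221, sR=32/53; mL=1408/11713, mR=-4944/11713; mL+mR=-16/53 → advance -1; mR−mL=-6352/11713 → turn -1·90°
n=7: pose=(-2,4,N); sL=40/61, sR=10/13; mL=-90/793, mR=-215/793; mL+mR=-5/13 → advance -1; mR−mL=-125/793 → turn -1·90°

0 32/37 32/29 -256/1073 -336/1073 -2 3 E
1 80/81 80/101 1600/8181 -4840/8181 -3 3 S
2 160/221 32/53 1408/11713 -4944/11713 -3 4 W
3 40/61 10/13 -90/793 -215/793 -2 4 N
4 32/37 32/29 -256/1073 -336/1073 -2 3 E
5 80/81 80/101 1600/8181 -4840/8181 -3 3 S
6 160/221 32/53 1408/11713 -4944/11713 -3 4 W
7 40/61 10/13 -90/793 -215/793 -2 4 N
final -2 3 E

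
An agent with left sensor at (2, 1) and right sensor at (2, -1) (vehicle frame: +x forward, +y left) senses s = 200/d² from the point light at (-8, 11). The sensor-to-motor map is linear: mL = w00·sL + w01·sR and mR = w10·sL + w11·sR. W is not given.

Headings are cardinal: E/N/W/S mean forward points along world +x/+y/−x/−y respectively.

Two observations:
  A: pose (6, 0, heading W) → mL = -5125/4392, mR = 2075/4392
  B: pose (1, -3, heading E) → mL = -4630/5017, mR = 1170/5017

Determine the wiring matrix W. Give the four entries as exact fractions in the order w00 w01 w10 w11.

-1/2 -1 -1/2 1

obs A: pose=(6,0,W) → sL=25/36, sR=50/61, mL=-5125/4392, mR=2075/4392
obs B: pose=(1,-3,E) → sL=20/29, sR=100/173, mL=-4630/5017, mR=1170/5017
sensor matrix S = [[25/36, 50/61], [20/29, 100/173]]; det S = -451375/2754333
solve [mL_A; mL_B] = S·[w00; w01] and [mR_A; mR_B] = S·[w10; w11]:
  w00 = -1/2, w01 = -1, w10 = -1/2, w11 = 1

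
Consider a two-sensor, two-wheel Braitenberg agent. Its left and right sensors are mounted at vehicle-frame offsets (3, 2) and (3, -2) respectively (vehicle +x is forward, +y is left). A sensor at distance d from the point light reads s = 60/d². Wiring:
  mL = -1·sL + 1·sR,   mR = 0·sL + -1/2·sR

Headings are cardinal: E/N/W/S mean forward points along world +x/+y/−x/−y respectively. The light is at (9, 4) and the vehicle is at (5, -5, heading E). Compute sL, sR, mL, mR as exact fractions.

6/5 30/61 -216/305 -15/61

left sensor world pos  = (8, -3); dL² = 50
right sensor world pos = (8, -7); dR² = 122
sL = 60/50 = 6/5
sR = 60/122 = 30/61
mL = -1·sL + 1·sR = -216/305
mR = 0·sL + -1/2·sR = -15/61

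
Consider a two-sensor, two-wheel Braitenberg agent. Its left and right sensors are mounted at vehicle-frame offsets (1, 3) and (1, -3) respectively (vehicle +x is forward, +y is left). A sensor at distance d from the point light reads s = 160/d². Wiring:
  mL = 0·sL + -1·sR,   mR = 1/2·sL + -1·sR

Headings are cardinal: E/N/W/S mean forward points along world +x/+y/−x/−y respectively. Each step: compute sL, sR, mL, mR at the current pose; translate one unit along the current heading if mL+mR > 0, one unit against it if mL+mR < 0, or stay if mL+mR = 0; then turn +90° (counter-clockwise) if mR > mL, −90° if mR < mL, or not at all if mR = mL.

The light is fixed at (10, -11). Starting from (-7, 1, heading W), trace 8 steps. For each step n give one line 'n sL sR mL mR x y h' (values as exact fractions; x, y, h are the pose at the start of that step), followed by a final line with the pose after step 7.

0 32/81 160/549 -160/549 -464/4941 -7 1 W
1 16/29 80/241 -80/241 -392/6989 -6 1 S
2 160/481 32/65 -32/65 -784/2405 -6 2 E
3 40/149 20/49 -20/49 -2000/7301 -7 2 N
4 32/81 160/549 -160/549 -464/4941 -7 1 W
5 16/29 80/241 -80/241 -392/6989 -6 1 S
6 160/481 32/65 -32/65 -784/2405 -6 2 E
7 40/149 20/49 -20/49 -2000/7301 -7 2 N
final -7 1 W

n=0: pose=(-7,1,W); sL=32/81, sR=160/549; mL=-160/549, mR=-464/4941; mL+mR=-1904/4941 → advance -1; mR−mL=16/81 → turn +1·90°
n=1: pose=(-6,1,S); sL=16/29, sR=80/241; mL=-80/241, mR=-392/6989; mL+mR=-2712/6989 → advance -1; mR−mL=8/29 → turn +1·90°
n=2: pose=(-6,2,E); sL=160/481, sR=32/65; mL=-32/65, mR=-784/2405; mL+mR=-1968/2405 → advance -1; mR−mL=80/481 → turn +1·90°
n=3: pose=(-7,2,N); sL=40/149, sR=20/49; mL=-20/49, mR=-2000/7301; mL+mR=-4980/7301 → advance -1; mR−mL=20/149 → turn +1·90°
n=4: pose=(-7,1,W); sL=32/81, sR=160/549; mL=-160/549, mR=-464/4941; mL+mR=-1904/4941 → advance -1; mR−mL=16/81 → turn +1·90°
n=5: pose=(-6,1,S); sL=16/29, sR=80/241; mL=-80/241, mR=-392/6989; mL+mR=-2712/6989 → advance -1; mR−mL=8/29 → turn +1·90°
n=6: pose=(-6,2,E); sL=160/481, sR=32/65; mL=-32/65, mR=-784/2405; mL+mR=-1968/2405 → advance -1; mR−mL=80/481 → turn +1·90°
n=7: pose=(-7,2,N); sL=40/149, sR=20/49; mL=-20/49, mR=-2000/7301; mL+mR=-4980/7301 → advance -1; mR−mL=20/149 → turn +1·90°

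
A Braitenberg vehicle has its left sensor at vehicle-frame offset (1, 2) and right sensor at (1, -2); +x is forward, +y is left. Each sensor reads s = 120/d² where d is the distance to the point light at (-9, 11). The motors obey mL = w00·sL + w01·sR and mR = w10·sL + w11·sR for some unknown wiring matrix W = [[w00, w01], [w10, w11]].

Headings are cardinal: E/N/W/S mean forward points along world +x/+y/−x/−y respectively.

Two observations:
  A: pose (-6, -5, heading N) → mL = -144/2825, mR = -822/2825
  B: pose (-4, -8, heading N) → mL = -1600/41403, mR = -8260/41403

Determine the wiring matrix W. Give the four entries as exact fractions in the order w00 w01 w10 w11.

obs A: pose=(-6,-5,N) → sL=60/113, sR=12/25, mL=-144/2825, mR=-822/2825
obs B: pose=(-4,-8,N) → sL=40/111, sR=120/373, mL=-1600/41403, mR=-8260/41403
sensor matrix S = [[60/113, 12/25], [40/111, 120/373]]; det S = -16768/7797565
solve [mL_A; mL_B] = S·[w00; w01] and [mR_A; mR_B] = S·[w10; w11]:
  w00 = -1, w01 = 1, w10 = -1, w11 = 1/2

-1 1 -1 1/2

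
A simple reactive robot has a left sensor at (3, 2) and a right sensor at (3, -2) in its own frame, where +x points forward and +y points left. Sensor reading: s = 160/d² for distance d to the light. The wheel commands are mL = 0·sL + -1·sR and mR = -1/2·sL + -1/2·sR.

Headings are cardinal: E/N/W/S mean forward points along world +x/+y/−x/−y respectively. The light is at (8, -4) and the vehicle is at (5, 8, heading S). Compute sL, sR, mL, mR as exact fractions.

80/41 80/53 -80/53 -3760/2173

left sensor world pos  = (7, 5); dL² = 82
right sensor world pos = (3, 5); dR² = 106
sL = 160/82 = 80/41
sR = 160/106 = 80/53
mL = 0·sL + -1·sR = -80/53
mR = -1/2·sL + -1/2·sR = -3760/2173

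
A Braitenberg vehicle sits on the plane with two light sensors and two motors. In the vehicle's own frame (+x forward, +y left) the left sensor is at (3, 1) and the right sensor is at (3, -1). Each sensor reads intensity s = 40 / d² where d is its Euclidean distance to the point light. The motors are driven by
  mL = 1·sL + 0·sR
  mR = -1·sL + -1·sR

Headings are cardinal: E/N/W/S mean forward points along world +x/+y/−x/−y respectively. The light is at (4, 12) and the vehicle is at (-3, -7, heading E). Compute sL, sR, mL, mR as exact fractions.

2/17 5/52 2/17 -189/884

left sensor world pos  = (0, -6); dL² = 340
right sensor world pos = (0, -8); dR² = 416
sL = 40/340 = 2/17
sR = 40/416 = 5/52
mL = 1·sL + 0·sR = 2/17
mR = -1·sL + -1·sR = -189/884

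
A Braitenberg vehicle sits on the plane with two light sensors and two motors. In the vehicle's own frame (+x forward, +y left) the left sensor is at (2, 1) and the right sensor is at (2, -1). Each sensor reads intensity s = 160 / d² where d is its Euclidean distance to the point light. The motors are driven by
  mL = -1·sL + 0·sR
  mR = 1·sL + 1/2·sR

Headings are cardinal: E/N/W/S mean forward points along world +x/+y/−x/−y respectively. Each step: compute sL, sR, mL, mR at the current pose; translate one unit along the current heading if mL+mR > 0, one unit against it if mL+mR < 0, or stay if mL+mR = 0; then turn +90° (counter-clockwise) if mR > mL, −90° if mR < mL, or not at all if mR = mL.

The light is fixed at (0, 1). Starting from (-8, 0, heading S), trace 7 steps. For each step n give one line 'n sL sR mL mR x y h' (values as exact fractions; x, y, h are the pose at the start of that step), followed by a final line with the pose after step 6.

n=0: pose=(-8,0,S); sL=80/29, sR=16/9; mL=-80/29, mR=952/261; mL+mR=8/9 → advance +1; mR−mL=1672/261 → turn +1·90°
n=1: pose=(-8,-1,E); sL=160/37, sR=32/9; mL=-160/37, mR=2032/333; mL+mR=16/9 → advance +1; mR−mL=3472/333 → turn +1·90°
n=2: pose=(-7,-1,N); sL=5/2, sR=40/9; mL=-5/2, mR=85/18; mL+mR=20/9 → advance +1; mR−mL=65/9 → turn +1·90°
n=3: pose=(-7,0,W); sL=32/17, sR=160/81; mL=-32/17, mR=3952/1377; mL+mR=80/81 → advance +1; mR−mL=6544/1377 → turn +1·90°
n=4: pose=(-8,0,S); sL=80/29, sR=16/9; mL=-80/29, mR=952/261; mL+mR=8/9 → advance +1; mR−mL=1672/261 → turn +1·90°
n=5: pose=(-8,-1,E); sL=160/37, sR=32/9; mL=-160/37, mR=2032/333; mL+mR=16/9 → advance +1; mR−mL=3472/333 → turn +1·90°
n=6: pose=(-7,-1,N); sL=5/2, sR=40/9; mL=-5/2, mR=85/18; mL+mR=20/9 → advance +1; mR−mL=65/9 → turn +1·90°

0 80/29 16/9 -80/29 952/261 -8 0 S
1 160/37 32/9 -160/37 2032/333 -8 -1 E
2 5/2 40/9 -5/2 85/18 -7 -1 N
3 32/17 160/81 -32/17 3952/1377 -7 0 W
4 80/29 16/9 -80/29 952/261 -8 0 S
5 160/37 32/9 -160/37 2032/333 -8 -1 E
6 5/2 40/9 -5/2 85/18 -7 -1 N
final -7 0 W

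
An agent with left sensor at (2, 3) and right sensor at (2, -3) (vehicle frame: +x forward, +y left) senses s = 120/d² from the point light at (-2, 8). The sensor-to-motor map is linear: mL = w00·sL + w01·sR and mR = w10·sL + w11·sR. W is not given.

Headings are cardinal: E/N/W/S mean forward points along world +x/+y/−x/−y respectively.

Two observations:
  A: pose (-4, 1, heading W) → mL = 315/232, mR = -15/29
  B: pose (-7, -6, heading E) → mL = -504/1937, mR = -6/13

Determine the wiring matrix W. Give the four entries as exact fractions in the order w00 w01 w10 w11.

-1/2 1/2 -1/2 0

obs A: pose=(-4,1,W) → sL=30/29, sR=15/4, mL=315/232, mR=-15/29
obs B: pose=(-7,-6,E) → sL=12/13, sR=60/149, mL=-504/1937, mR=-6/13
sensor matrix S = [[30/29, 15/4], [12/13, 60/149]]; det S = -171045/56173
solve [mL_A; mL_B] = S·[w00; w01] and [mR_A; mR_B] = S·[w10; w11]:
  w00 = -1/2, w01 = 1/2, w10 = -1/2, w11 = 0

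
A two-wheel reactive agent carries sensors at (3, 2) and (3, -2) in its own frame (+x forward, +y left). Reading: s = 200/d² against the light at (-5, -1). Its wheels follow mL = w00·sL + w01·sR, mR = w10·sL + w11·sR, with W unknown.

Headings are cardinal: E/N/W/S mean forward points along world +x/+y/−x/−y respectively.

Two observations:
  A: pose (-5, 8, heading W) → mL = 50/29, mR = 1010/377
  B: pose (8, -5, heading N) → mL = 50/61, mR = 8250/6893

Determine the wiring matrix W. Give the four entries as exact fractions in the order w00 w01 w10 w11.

obs A: pose=(-5,8,W) → sL=100/29, sR=20/13, mL=50/29, mR=1010/377
obs B: pose=(8,-5,N) → sL=100/61, sR=100/113, mL=50/61, mR=8250/6893
sensor matrix S = [[100/29, 20/13], [100/61, 100/113]]; det S = 1376000/2598661
solve [mL_A; mL_B] = S·[w00; w01] and [mR_A; mR_B] = S·[w10; w11]:
  w00 = 1/2, w01 = 0, w10 = 1, w11 = -1/2

1/2 0 1 -1/2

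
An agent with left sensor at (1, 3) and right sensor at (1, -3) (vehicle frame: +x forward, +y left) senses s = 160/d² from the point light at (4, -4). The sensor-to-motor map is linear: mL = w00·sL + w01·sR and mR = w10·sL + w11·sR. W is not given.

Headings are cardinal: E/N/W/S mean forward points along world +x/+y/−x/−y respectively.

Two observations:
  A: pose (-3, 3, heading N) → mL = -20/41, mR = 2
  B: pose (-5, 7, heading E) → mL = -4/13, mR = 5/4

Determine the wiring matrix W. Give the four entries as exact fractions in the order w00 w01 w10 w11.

-1/2 0 0 1

obs A: pose=(-3,3,N) → sL=40/41, sR=2, mL=-20/41, mR=2
obs B: pose=(-5,7,E) → sL=8/13, sR=5/4, mL=-4/13, mR=5/4
sensor matrix S = [[40/41, 2], [8/13, 5/4]]; det S = -6/533
solve [mL_A; mL_B] = S·[w00; w01] and [mR_A; mR_B] = S·[w10; w11]:
  w00 = -1/2, w01 = 0, w10 = 0, w11 = 1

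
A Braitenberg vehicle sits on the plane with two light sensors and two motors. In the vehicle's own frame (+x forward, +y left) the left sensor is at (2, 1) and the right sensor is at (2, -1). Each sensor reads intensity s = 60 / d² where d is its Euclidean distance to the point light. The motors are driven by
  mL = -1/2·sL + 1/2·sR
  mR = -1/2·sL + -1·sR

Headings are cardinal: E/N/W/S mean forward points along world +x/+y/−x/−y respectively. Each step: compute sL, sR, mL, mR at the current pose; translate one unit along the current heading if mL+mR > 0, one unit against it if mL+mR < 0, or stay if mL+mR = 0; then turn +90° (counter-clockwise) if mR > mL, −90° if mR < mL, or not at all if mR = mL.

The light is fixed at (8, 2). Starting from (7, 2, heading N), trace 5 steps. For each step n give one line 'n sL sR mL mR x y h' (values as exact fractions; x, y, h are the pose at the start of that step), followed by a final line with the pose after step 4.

n=0: pose=(7,2,N); sL=15/2, sR=15; mL=15/4, mR=-75/4; mL+mR=-15 → advance -1; mR−mL=-45/2 → turn -1·90°
n=1: pose=(7,1,E); sL=60, sR=12; mL=-24, mR=-42; mL+mR=-66 → advance -1; mR−mL=-18 → turn -1·90°
n=2: pose=(6,1,S); sL=6, sR=10/3; mL=-4/3, mR=-19/3; mL+mR=-23/3 → advance -1; mR−mL=-5 → turn -1·90°
n=3: pose=(6,2,W); sL=60/17, sR=60/17; mL=0, mR=-90/17; mL+mR=-90/17 → advance -1; mR−mL=-90/17 → turn -1·90°
n=4: pose=(7,2,N); sL=15/2, sR=15; mL=15/4, mR=-75/4; mL+mR=-15 → advance -1; mR−mL=-45/2 → turn -1·90°

0 15/2 15 15/4 -75/4 7 2 N
1 60 12 -24 -42 7 1 E
2 6 10/3 -4/3 -19/3 6 1 S
3 60/17 60/17 0 -90/17 6 2 W
4 15/2 15 15/4 -75/4 7 2 N
final 7 1 E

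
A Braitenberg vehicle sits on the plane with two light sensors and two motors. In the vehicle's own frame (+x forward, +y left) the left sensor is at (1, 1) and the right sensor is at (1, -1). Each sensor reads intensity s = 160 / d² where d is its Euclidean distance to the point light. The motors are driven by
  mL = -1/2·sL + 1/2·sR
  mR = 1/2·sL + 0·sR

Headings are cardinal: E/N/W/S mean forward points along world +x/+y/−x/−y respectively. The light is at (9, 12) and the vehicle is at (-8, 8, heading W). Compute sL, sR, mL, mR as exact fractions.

left sensor world pos  = (-9, 7); dL² = 349
right sensor world pos = (-9, 9); dR² = 333
sL = 160/349 = 160/349
sR = 160/333 = 160/333
mL = -1/2·sL + 1/2·sR = 1280/116217
mR = 1/2·sL + 0·sR = 80/349

160/349 160/333 1280/116217 80/349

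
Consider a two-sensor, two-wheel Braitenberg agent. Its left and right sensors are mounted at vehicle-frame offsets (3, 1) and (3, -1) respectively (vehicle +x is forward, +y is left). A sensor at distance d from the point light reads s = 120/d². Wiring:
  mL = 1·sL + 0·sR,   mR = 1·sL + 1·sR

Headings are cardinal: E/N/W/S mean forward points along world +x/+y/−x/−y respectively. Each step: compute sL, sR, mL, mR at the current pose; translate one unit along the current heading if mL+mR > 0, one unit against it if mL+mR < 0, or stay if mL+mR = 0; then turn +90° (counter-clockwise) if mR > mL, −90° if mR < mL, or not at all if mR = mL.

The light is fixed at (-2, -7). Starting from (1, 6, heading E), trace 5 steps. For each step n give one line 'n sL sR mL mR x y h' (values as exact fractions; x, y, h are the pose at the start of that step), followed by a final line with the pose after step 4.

0 15/29 2/3 15/29 103/87 1 6 E
1 24/53 120/281 24/53 13104/14893 2 6 N
2 12/17 60/113 12/17 2376/1921 2 7 W
3 120/137 24/25 120/137 6288/3425 1 7 S
4 15/29 2/3 15/29 103/87 1 6 E
final 2 6 N

n=0: pose=(1,6,E); sL=15/29, sR=2/3; mL=15/29, mR=103/87; mL+mR=148/87 → advance +1; mR−mL=2/3 → turn +1·90°
n=1: pose=(2,6,N); sL=24/53, sR=120/281; mL=24/53, mR=13104/14893; mL+mR=19848/14893 → advance +1; mR−mL=120/281 → turn +1·90°
n=2: pose=(2,7,W); sL=12/17, sR=60/113; mL=12/17, mR=2376/1921; mL+mR=3732/1921 → advance +1; mR−mL=60/113 → turn +1·90°
n=3: pose=(1,7,S); sL=120/137, sR=24/25; mL=120/137, mR=6288/3425; mL+mR=9288/3425 → advance +1; mR−mL=24/25 → turn +1·90°
n=4: pose=(1,6,E); sL=15/29, sR=2/3; mL=15/29, mR=103/87; mL+mR=148/87 → advance +1; mR−mL=2/3 → turn +1·90°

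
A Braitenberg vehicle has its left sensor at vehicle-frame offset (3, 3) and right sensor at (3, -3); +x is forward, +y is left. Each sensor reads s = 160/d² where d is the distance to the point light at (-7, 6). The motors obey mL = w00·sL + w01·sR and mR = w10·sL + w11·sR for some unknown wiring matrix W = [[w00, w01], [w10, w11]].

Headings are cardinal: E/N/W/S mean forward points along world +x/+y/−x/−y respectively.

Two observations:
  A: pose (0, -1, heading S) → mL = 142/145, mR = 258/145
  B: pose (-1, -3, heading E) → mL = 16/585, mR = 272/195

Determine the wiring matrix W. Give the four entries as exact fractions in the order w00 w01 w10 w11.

-1/2 1 1/2 1

obs A: pose=(0,-1,S) → sL=4/5, sR=40/29, mL=142/145, mR=258/145
obs B: pose=(-1,-3,E) → sL=160/117, sR=32/45, mL=16/585, mR=272/195
sensor matrix S = [[4/5, 40/29], [160/117, 32/45]]; det S = -12416/9425
solve [mL_A; mL_B] = S·[w00; w01] and [mR_A; mR_B] = S·[w10; w11]:
  w00 = -1/2, w01 = 1, w10 = 1/2, w11 = 1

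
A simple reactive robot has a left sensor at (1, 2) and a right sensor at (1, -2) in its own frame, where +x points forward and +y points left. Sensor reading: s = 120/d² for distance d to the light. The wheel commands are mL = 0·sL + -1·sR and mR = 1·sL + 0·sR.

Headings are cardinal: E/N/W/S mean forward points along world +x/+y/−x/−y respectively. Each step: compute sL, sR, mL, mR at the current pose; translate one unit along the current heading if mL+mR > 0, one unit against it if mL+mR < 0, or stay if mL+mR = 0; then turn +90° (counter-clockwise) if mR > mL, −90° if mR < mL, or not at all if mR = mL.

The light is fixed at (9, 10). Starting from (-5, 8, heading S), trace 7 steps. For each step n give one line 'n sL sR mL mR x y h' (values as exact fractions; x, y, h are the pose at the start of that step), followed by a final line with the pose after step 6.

n=0: pose=(-5,8,S); sL=40/51, sR=24/53; mL=-24/53, mR=40/51; mL+mR=896/2703 → advance +1; mR−mL=3344/2703 → turn +1·90°
n=1: pose=(-5,7,E); sL=12/17, sR=60/97; mL=-60/97, mR=12/17; mL+mR=144/1649 → advance +1; mR−mL=2184/1649 → turn +1·90°
n=2: pose=(-4,7,N); sL=120/229, sR=24/25; mL=-24/25, mR=120/229; mL+mR=-2496/5725 → advance -1; mR−mL=8496/5725 → turn +1·90°
n=3: pose=(-4,6,W); sL=15/29, sR=3/5; mL=-3/5, mR=15/29; mL+mR=-12/145 → advance -1; mR−mL=162/145 → turn +1·90°
n=4: pose=(-3,6,S); sL=24/25, sR=120/221; mL=-120/221, mR=24/25; mL+mR=2304/5525 → advance +1; mR−mL=8304/5525 → turn +1·90°
n=5: pose=(-3,5,E); sL=12/13, sR=12/17; mL=-12/17, mR=12/13; mL+mR=48/221 → advance +1; mR−mL=360/221 → turn +1·90°
n=6: pose=(-2,5,N); sL=24/37, sR=120/97; mL=-120/97, mR=24/37; mL+mR=-2112/3589 → advance -1; mR−mL=6768/3589 → turn +1·90°

0 40/51 24/53 -24/53 40/51 -5 8 S
1 12/17 60/97 -60/97 12/17 -5 7 E
2 120/229 24/25 -24/25 120/229 -4 7 N
3 15/29 3/5 -3/5 15/29 -4 6 W
4 24/25 120/221 -120/221 24/25 -3 6 S
5 12/13 12/17 -12/17 12/13 -3 5 E
6 24/37 120/97 -120/97 24/37 -2 5 N
final -2 4 W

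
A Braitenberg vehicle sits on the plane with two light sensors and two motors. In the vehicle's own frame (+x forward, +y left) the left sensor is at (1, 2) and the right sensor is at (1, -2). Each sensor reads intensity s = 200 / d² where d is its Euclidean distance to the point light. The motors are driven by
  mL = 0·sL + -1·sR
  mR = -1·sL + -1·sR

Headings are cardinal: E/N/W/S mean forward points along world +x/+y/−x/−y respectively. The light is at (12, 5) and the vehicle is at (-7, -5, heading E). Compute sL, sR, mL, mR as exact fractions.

left sensor world pos  = (-6, -3); dL² = 388
right sensor world pos = (-6, -7); dR² = 468
sL = 200/388 = 50/97
sR = 200/468 = 50/117
mL = 0·sL + -1·sR = -50/117
mR = -1·sL + -1·sR = -10700/11349

50/97 50/117 -50/117 -10700/11349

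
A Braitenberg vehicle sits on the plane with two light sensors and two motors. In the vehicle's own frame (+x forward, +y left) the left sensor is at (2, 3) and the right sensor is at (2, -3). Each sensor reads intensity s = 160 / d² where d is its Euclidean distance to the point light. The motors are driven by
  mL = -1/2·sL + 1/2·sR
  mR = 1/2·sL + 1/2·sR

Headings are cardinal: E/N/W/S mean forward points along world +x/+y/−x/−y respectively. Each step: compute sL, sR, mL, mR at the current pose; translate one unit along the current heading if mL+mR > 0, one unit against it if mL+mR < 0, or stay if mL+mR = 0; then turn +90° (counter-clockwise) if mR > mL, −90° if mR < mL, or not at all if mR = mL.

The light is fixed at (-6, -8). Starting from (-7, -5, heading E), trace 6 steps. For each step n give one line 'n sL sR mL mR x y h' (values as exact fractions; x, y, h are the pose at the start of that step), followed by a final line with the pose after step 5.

0 160/37 160 2880/37 3040/37 -7 -5 E
1 80/17 80/17 0 80/17 -6 -5 N
2 32 160/53 -768/53 928/53 -6 -4 W
3 20 8 -6 14 -7 -4 S
4 160/37 160 2880/37 3040/37 -7 -5 E
5 80/17 80/17 0 80/17 -6 -5 N
final -6 -4 W

n=0: pose=(-7,-5,E); sL=160/37, sR=160; mL=2880/37, mR=3040/37; mL+mR=160 → advance +1; mR−mL=160/37 → turn +1·90°
n=1: pose=(-6,-5,N); sL=80/17, sR=80/17; mL=0, mR=80/17; mL+mR=80/17 → advance +1; mR−mL=80/17 → turn +1·90°
n=2: pose=(-6,-4,W); sL=32, sR=160/53; mL=-768/53, mR=928/53; mL+mR=160/53 → advance +1; mR−mL=32 → turn +1·90°
n=3: pose=(-7,-4,S); sL=20, sR=8; mL=-6, mR=14; mL+mR=8 → advance +1; mR−mL=20 → turn +1·90°
n=4: pose=(-7,-5,E); sL=160/37, sR=160; mL=2880/37, mR=3040/37; mL+mR=160 → advance +1; mR−mL=160/37 → turn +1·90°
n=5: pose=(-6,-5,N); sL=80/17, sR=80/17; mL=0, mR=80/17; mL+mR=80/17 → advance +1; mR−mL=80/17 → turn +1·90°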